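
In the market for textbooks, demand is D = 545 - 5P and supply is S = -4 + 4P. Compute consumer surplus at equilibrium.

Equilibrium: 545 - 5P = -4 + 4P gives P* = 61, Q* = 240.
Demand choke price (D = 0): P = 109.
CS = ½(109 − 61)(240) = 5760.

Consumer surplus = 5760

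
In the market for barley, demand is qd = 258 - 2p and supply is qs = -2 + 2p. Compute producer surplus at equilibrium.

Equilibrium: 258 - 2p = -2 + 2p gives p* = 65, q* = 128.
Supply starts at p = 1 (where qs = 0).
PS = ½(65 − 1)(128) = 4096.

Producer surplus = 4096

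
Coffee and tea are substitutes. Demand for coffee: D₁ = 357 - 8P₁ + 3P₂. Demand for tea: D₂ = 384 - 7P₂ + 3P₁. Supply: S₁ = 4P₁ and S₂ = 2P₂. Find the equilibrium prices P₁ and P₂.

P₁ = 485/11, P₂ = 631/11

Market 1: 357 - 8P₁ + 3P₂ = 4P₁ → 12P₁ - 3P₂ = 357.
Market 2: 9P₂ - 3P₁ = 384.
Eliminating P₂: 9×(1) + 3×(2) gives 99P₁ = 4365, so P₁ = 485/11.
Back-substitute into (2): P₂ = (384 + 3×485/11) / 9 = 631/11.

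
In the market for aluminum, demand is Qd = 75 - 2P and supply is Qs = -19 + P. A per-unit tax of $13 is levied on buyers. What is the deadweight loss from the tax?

Pre-tax equilibrium: P* = 94/3, Q* = 37/3.
Tax on buyers shifts demand to Qd = 75 − 2(P + 13) = 49 - 2P.
49 - 2P = -19 + P gives seller price Ps = 68/3; buyers pay Pb = 68/3 + 13 = 107/3.
New quantity: Q = 75 − 2(107/3) = 11/3.
DWL = ½ × 13 × (37/3 − 11/3) = 169/3.

Deadweight loss = 169/3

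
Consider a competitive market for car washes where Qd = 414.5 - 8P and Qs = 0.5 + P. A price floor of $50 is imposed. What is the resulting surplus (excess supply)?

Equilibrium price would be P* = 46, so the floor at 50 binds.
At P = 50: Qd = 14.5, Qs = 50.5.
Surplus = 50.5 − 14.5 = 36.

Surplus = 36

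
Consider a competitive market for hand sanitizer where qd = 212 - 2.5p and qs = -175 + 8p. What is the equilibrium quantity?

q* = 839/7

Set qd = qs: 212 - 2.5p = -175 + 8p.
387 = 10.5p, so p* = 258/7.
q* = 212 − 2.5(258/7) = 839/7.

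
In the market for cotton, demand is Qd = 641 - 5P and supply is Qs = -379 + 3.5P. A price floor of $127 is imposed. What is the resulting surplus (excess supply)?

Equilibrium price would be P* = 120, so the floor at 127 binds.
At P = 127: Qd = 6, Qs = 65.5.
Surplus = 65.5 − 6 = 59.5.

Surplus = 59.5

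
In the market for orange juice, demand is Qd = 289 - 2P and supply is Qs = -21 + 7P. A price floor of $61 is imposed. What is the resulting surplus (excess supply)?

Equilibrium price would be P* = 310/9, so the floor at 61 binds.
At P = 61: Qd = 167, Qs = 406.
Surplus = 406 − 167 = 239.

Surplus = 239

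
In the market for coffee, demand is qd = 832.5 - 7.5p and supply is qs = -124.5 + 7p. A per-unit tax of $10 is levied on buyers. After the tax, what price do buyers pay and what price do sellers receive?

Buyers pay 2054/29, sellers receive 1764/29

Pre-tax equilibrium: p* = 66, q* = 337.5.
Tax on buyers shifts demand to qd = 832.5 − 7.5(p + 10) = 757.5 - 7.5p.
757.5 - 7.5p = -124.5 + 7p gives seller price ps = 1764/29; buyers pay pb = 1764/29 + 10 = 2054/29.
New quantity: q = 832.5 − 7.5(2054/29) = 17475/58.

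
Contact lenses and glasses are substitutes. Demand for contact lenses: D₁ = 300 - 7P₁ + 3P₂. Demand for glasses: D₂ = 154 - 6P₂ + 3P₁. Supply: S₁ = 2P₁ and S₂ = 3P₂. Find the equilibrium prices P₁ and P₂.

P₁ = 527/12, P₂ = 31.75

Market 1: 300 - 7P₁ + 3P₂ = 2P₁ → 9P₁ - 3P₂ = 300.
Market 2: 9P₂ - 3P₁ = 154.
Eliminating P₂: 9×(1) + 3×(2) gives 72P₁ = 3162, so P₁ = 527/12.
Back-substitute into (2): P₂ = (154 + 3×527/12) / 9 = 31.75.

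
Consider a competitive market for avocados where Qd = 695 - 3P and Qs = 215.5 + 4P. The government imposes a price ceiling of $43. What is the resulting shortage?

Shortage = 178.5

Equilibrium price would be P* = 68.5, so the ceiling at 43 binds.
At P = 43: Qd = 695 − 3(43) = 566, Qs = 215.5 + 4(43) = 387.5.
Shortage = 566 − 387.5 = 178.5.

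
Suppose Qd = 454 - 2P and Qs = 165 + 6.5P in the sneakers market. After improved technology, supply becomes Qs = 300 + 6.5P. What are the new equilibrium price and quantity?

Original equilibrium: P* = 34, Q* = 386.
New equilibrium: 454 - 2P = 300 + 6.5P, so 154 = 8.5P and P' = 308/17; Q' = 454 − 2(308/17) = 7102/17.

P' = 308/17, Q' = 7102/17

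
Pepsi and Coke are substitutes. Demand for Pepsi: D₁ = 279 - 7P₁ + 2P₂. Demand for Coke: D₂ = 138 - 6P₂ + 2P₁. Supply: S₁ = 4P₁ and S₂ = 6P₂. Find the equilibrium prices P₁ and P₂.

P₁ = 28.3125, P₂ = 16.21875

Market 1: 279 - 7P₁ + 2P₂ = 4P₁ → 11P₁ - 2P₂ = 279.
Market 2: 12P₂ - 2P₁ = 138.
Eliminating P₂: 12×(1) + 2×(2) gives 128P₁ = 3624, so P₁ = 28.3125.
Back-substitute into (2): P₂ = (138 + 2×28.3125) / 12 = 16.21875.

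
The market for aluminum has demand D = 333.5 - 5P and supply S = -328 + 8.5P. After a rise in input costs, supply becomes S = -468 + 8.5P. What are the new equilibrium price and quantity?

Original equilibrium: P* = 49, Q* = 88.5.
New equilibrium: 333.5 - 5P = -468 + 8.5P, so 801.5 = 13.5P and P' = 1603/27; Q' = 333.5 − 5(1603/27) = 1979/54.

P' = 1603/27, Q' = 1979/54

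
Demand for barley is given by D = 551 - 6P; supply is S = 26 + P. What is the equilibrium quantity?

Q* = 101

Set D = S: 551 - 6P = 26 + P.
525 = 7P, so P* = 75.
Q* = 551 − 6(75) = 101.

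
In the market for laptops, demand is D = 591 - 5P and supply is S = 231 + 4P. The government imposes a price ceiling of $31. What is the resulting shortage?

Equilibrium price would be P* = 40, so the ceiling at 31 binds.
At P = 31: D = 591 − 5(31) = 436, S = 231 + 4(31) = 355.
Shortage = 436 − 355 = 81.

Shortage = 81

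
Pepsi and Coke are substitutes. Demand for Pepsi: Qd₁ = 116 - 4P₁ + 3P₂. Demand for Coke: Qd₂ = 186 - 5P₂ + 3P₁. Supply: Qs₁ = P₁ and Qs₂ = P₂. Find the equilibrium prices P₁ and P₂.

Market 1: 116 - 4P₁ + 3P₂ = P₁ → 5P₁ - 3P₂ = 116.
Market 2: 6P₂ - 3P₁ = 186.
Eliminating P₂: 6×(1) + 3×(2) gives 21P₁ = 1254, so P₁ = 418/7.
Back-substitute into (2): P₂ = (186 + 3×418/7) / 6 = 426/7.

P₁ = 418/7, P₂ = 426/7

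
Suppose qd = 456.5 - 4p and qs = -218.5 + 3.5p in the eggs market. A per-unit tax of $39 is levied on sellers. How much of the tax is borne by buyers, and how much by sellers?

Pre-tax equilibrium: p* = 90, q* = 96.5.
Tax on sellers shifts supply to qs = -218.5 + 3.5(p − 39) = -355 + 3.5p.
456.5 - 4p = -355 + 3.5p gives buyer price pb = 108.2; sellers receive ps = 108.2 − 39 = 69.2.
New quantity: q = 456.5 − 4(108.2) = 23.7.
Buyer burden = 108.2 − 90 = 18.2; seller burden = 90 − 69.2 = 20.8.

Buyers bear $18.2, sellers bear $20.8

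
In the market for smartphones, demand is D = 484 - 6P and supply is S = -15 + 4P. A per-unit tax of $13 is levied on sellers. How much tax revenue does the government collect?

Pre-tax equilibrium: P* = 49.9, Q* = 184.6.
Tax on sellers shifts supply to S = -15 + 4(P − 13) = -67 + 4P.
484 - 6P = -67 + 4P gives buyer price Pb = 55.1; sellers receive Ps = 55.1 − 13 = 42.1.
New quantity: Q = 484 − 6(55.1) = 153.4.
Revenue = 13 × 153.4 = 1994.2.

Tax revenue = 1994.2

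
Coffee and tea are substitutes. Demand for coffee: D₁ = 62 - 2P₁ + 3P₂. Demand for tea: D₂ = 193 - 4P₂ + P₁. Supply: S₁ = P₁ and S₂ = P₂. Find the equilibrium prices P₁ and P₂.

P₁ = 889/12, P₂ = 641/12

Market 1: 62 - 2P₁ + 3P₂ = P₁ → 3P₁ - 3P₂ = 62.
Market 2: 5P₂ - P₁ = 193.
Eliminating P₂: 5×(1) + 3×(2) gives 12P₁ = 889, so P₁ = 889/12.
Back-substitute into (2): P₂ = (193 + 1×889/12) / 5 = 641/12.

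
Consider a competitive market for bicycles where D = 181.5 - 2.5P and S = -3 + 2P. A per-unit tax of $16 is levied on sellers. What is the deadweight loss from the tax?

Deadweight loss = 1280/9

Pre-tax equilibrium: P* = 41, Q* = 79.
Tax on sellers shifts supply to S = -3 + 2(P − 16) = -35 + 2P.
181.5 - 2.5P = -35 + 2P gives buyer price Pb = 433/9; sellers receive Ps = 433/9 − 16 = 289/9.
New quantity: Q = 181.5 − 2.5(433/9) = 551/9.
DWL = ½ × 16 × (79 − 551/9) = 1280/9.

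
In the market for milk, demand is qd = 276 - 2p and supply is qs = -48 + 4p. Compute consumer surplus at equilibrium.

Consumer surplus = 7056

Equilibrium: 276 - 2p = -48 + 4p gives p* = 54, q* = 168.
Demand choke price (qd = 0): p = 138.
CS = ½(138 − 54)(168) = 7056.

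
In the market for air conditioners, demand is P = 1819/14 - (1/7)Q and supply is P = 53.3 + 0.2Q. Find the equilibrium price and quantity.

P* = 98, Q* = 223.5

Set the two price expressions equal: 1819/14 - (1/7)Q = 53.3 + 0.2Q.
2682/35 = (12/35)Q, so Q* = 223.5.
P* = 1819/14 − (1/7)(223.5) = 98.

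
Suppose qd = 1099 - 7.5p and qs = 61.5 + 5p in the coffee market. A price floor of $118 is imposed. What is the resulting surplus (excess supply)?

Equilibrium price would be p* = 83, so the floor at 118 binds.
At p = 118: qd = 214, qs = 651.5.
Surplus = 651.5 − 214 = 437.5.

Surplus = 437.5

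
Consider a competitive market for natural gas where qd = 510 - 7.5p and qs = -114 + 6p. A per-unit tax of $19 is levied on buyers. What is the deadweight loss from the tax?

Deadweight loss = 1805/3

Pre-tax equilibrium: p* = 416/9, q* = 490/3.
Tax on buyers shifts demand to qd = 510 − 7.5(p + 19) = 367.5 - 7.5p.
367.5 - 7.5p = -114 + 6p gives seller price ps = 107/3; buyers pay pb = 107/3 + 19 = 164/3.
New quantity: q = 510 − 7.5(164/3) = 100.
DWL = ½ × 19 × (490/3 − 100) = 1805/3.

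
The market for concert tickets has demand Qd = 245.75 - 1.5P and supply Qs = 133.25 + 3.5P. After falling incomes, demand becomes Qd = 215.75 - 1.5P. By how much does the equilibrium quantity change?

ΔQ = -21

Original equilibrium: P* = 22.5, Q* = 212.
New equilibrium: 215.75 - 1.5P = 133.25 + 3.5P, so 82.5 = 5P and P' = 16.5; Q' = 215.75 − 1.5(16.5) = 191.
Change in quantity: 191 − 212 = -21.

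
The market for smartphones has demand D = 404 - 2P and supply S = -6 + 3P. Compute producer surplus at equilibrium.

Equilibrium: 404 - 2P = -6 + 3P gives P* = 82, Q* = 240.
Supply starts at P = 2 (where S = 0).
PS = ½(82 − 2)(240) = 9600.

Producer surplus = 9600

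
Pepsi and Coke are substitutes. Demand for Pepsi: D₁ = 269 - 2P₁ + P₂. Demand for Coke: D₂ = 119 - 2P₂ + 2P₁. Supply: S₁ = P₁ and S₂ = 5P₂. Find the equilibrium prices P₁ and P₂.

Market 1: 269 - 2P₁ + P₂ = P₁ → 3P₁ - P₂ = 269.
Market 2: 7P₂ - 2P₁ = 119.
Eliminating P₂: 7×(1) + 1×(2) gives 19P₁ = 2002, so P₁ = 2002/19.
Back-substitute into (2): P₂ = (119 + 2×2002/19) / 7 = 895/19.

P₁ = 2002/19, P₂ = 895/19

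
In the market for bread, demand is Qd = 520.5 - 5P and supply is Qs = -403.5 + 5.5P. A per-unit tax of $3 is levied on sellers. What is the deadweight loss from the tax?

Pre-tax equilibrium: P* = 88, Q* = 80.5.
Tax on sellers shifts supply to Qs = -403.5 + 5.5(P − 3) = -420 + 5.5P.
520.5 - 5P = -420 + 5.5P gives buyer price Pb = 627/7; sellers receive Ps = 627/7 − 3 = 606/7.
New quantity: Q = 520.5 − 5(627/7) = 1017/14.
DWL = ½ × 3 × (80.5 − 1017/14) = 165/14.

Deadweight loss = 165/14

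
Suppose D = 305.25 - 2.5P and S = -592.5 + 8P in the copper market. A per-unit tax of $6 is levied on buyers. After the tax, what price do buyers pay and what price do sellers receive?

Buyers pay 1261/14, sellers receive 1177/14

Pre-tax equilibrium: P* = 85.5, Q* = 91.5.
Tax on buyers shifts demand to D = 305.25 − 2.5(P + 6) = 290.25 - 2.5P.
290.25 - 2.5P = -592.5 + 8P gives seller price Ps = 1177/14; buyers pay Pb = 1177/14 + 6 = 1261/14.
New quantity: Q = 305.25 − 2.5(1261/14) = 1121/14.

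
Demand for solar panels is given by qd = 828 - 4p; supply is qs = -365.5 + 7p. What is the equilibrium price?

Set qd = qs: 828 - 4p = -365.5 + 7p.
1193.5 = 11p, so p* = 108.5.
q* = 828 − 4(108.5) = 394.

p* = 108.5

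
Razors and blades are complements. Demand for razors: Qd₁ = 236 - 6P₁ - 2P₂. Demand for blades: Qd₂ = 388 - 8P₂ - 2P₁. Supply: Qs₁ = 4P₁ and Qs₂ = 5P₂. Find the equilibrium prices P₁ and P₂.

Market 1: 236 - 6P₁ - 2P₂ = 4P₁ → 10P₁ + 2P₂ = 236.
Market 2: 13P₂ + 2P₁ = 388.
Eliminating P₂: 13×(1) − 2×(2) gives 126P₁ = 2292, so P₁ = 382/21.
Back-substitute into (2): P₂ = (388 − 2×382/21) / 13 = 568/21.

P₁ = 382/21, P₂ = 568/21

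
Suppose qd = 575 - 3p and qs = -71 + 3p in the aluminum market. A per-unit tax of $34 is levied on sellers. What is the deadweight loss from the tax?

Pre-tax equilibrium: p* = 323/3, q* = 252.
Tax on sellers shifts supply to qs = -71 + 3(p − 34) = -173 + 3p.
575 - 3p = -173 + 3p gives buyer price pb = 374/3; sellers receive ps = 374/3 − 34 = 272/3.
New quantity: q = 575 − 3(374/3) = 201.
DWL = ½ × 34 × (252 − 201) = 867.

Deadweight loss = 867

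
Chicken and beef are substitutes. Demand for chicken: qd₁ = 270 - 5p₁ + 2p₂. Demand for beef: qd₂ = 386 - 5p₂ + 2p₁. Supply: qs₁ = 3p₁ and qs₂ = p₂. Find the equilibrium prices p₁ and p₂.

p₁ = 598/11, p₂ = 907/11

Market 1: 270 - 5p₁ + 2p₂ = 3p₁ → 8p₁ - 2p₂ = 270.
Market 2: 6p₂ - 2p₁ = 386.
Eliminating p₂: 6×(1) + 2×(2) gives 44p₁ = 2392, so p₁ = 598/11.
Back-substitute into (2): p₂ = (386 + 2×598/11) / 6 = 907/11.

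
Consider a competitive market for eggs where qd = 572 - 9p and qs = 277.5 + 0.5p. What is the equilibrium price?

Set qd = qs: 572 - 9p = 277.5 + 0.5p.
294.5 = 9.5p, so p* = 31.
q* = 572 − 9(31) = 293.

p* = 31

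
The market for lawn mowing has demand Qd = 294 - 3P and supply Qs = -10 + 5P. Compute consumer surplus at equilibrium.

Consumer surplus = 5400

Equilibrium: 294 - 3P = -10 + 5P gives P* = 38, Q* = 180.
Demand choke price (Qd = 0): P = 98.
CS = ½(98 − 38)(180) = 5400.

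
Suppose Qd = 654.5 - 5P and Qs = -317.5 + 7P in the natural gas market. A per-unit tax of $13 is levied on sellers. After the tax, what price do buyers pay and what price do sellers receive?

Buyers pay 1063/12, sellers receive 907/12

Pre-tax equilibrium: P* = 81, Q* = 249.5.
Tax on sellers shifts supply to Qs = -317.5 + 7(P − 13) = -408.5 + 7P.
654.5 - 5P = -408.5 + 7P gives buyer price Pb = 1063/12; sellers receive Ps = 1063/12 − 13 = 907/12.
New quantity: Q = 654.5 − 5(1063/12) = 2539/12.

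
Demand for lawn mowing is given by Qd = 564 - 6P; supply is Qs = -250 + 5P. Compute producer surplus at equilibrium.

Producer surplus = 1440

Equilibrium: 564 - 6P = -250 + 5P gives P* = 74, Q* = 120.
Supply starts at P = 50 (where Qs = 0).
PS = ½(74 − 50)(120) = 1440.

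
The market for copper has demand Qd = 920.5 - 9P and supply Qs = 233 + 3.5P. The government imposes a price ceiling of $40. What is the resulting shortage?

Equilibrium price would be P* = 55, so the ceiling at 40 binds.
At P = 40: Qd = 920.5 − 9(40) = 560.5, Qs = 233 + 3.5(40) = 373.
Shortage = 560.5 − 373 = 187.5.

Shortage = 187.5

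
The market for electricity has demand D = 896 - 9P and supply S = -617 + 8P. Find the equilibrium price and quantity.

P* = 89, Q* = 95

Set D = S: 896 - 9P = -617 + 8P.
1513 = 17P, so P* = 89.
Q* = 896 − 9(89) = 95.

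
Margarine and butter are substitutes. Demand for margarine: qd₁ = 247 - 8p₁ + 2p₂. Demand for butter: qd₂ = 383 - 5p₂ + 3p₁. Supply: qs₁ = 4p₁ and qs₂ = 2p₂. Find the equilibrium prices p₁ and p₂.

p₁ = 2495/78, p₂ = 1779/26

Market 1: 247 - 8p₁ + 2p₂ = 4p₁ → 12p₁ - 2p₂ = 247.
Market 2: 7p₂ - 3p₁ = 383.
Eliminating p₂: 7×(1) + 2×(2) gives 78p₁ = 2495, so p₁ = 2495/78.
Back-substitute into (2): p₂ = (383 + 3×2495/78) / 7 = 1779/26.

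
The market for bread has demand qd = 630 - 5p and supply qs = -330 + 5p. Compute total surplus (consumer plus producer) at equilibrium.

Total surplus = 4500

Equilibrium: 630 - 5p = -330 + 5p gives p* = 96, q* = 150.
Demand choke price: p = 126; supply starts at p = 66.
CS = ½(126 − 96)(150) = 2250; PS = ½(96 − 66)(150) = 2250.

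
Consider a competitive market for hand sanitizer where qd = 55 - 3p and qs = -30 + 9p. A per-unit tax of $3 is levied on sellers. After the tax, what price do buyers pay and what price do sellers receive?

Buyers pay 28/3, sellers receive 19/3

Pre-tax equilibrium: p* = 85/12, q* = 33.75.
Tax on sellers shifts supply to qs = -30 + 9(p − 3) = -57 + 9p.
55 - 3p = -57 + 9p gives buyer price pb = 28/3; sellers receive ps = 28/3 − 3 = 19/3.
New quantity: q = 55 − 3(28/3) = 27.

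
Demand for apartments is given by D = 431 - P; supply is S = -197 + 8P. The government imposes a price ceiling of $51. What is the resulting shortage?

Equilibrium price would be P* = 628/9, so the ceiling at 51 binds.
At P = 51: D = 431 − 1(51) = 380, S = -197 + 8(51) = 211.
Shortage = 380 − 211 = 169.

Shortage = 169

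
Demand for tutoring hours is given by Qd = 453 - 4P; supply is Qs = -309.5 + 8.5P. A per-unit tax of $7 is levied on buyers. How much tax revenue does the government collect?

Tax revenue = 1329.72

Pre-tax equilibrium: P* = 61, Q* = 209.
Tax on buyers shifts demand to Qd = 453 − 4(P + 7) = 425 - 4P.
425 - 4P = -309.5 + 8.5P gives seller price Ps = 58.76; buyers pay Pb = 58.76 + 7 = 65.76.
New quantity: Q = 453 − 4(65.76) = 189.96.
Revenue = 7 × 189.96 = 1329.72.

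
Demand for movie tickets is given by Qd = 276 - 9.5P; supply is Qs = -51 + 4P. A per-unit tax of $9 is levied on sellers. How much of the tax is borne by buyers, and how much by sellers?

Pre-tax equilibrium: P* = 218/9, Q* = 413/9.
Tax on sellers shifts supply to Qs = -51 + 4(P − 9) = -87 + 4P.
276 - 9.5P = -87 + 4P gives buyer price Pb = 242/9; sellers receive Ps = 242/9 − 9 = 161/9.
New quantity: Q = 276 − 9.5(242/9) = 185/9.
Buyer burden = 242/9 − 218/9 = 8/3; seller burden = 218/9 − 161/9 = 19/3.

Buyers bear 8/3, sellers bear 19/3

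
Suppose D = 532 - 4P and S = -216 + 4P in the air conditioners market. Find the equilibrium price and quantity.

P* = 93.5, Q* = 158

Set D = S: 532 - 4P = -216 + 4P.
748 = 8P, so P* = 93.5.
Q* = 532 − 4(93.5) = 158.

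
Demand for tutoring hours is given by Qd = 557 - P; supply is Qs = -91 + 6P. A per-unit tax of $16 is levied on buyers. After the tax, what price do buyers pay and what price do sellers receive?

Buyers pay 744/7, sellers receive 632/7

Pre-tax equilibrium: P* = 648/7, Q* = 3251/7.
Tax on buyers shifts demand to Qd = 557 − 1(P + 16) = 541 - P.
541 - P = -91 + 6P gives seller price Ps = 632/7; buyers pay Pb = 632/7 + 16 = 744/7.
New quantity: Q = 557 − 1(744/7) = 3155/7.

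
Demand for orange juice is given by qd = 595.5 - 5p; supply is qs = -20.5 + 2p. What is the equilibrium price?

p* = 88

Set qd = qs: 595.5 - 5p = -20.5 + 2p.
616 = 7p, so p* = 88.
q* = 595.5 − 5(88) = 155.5.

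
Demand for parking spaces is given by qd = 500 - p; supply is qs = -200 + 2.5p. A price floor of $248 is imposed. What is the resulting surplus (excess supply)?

Equilibrium price would be p* = 200, so the floor at 248 binds.
At p = 248: qd = 252, qs = 420.
Surplus = 420 − 252 = 168.

Surplus = 168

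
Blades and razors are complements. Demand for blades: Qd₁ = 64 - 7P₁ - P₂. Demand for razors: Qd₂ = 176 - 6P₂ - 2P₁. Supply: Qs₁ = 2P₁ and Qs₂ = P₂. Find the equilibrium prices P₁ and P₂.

Market 1: 64 - 7P₁ - P₂ = 2P₁ → 9P₁ + P₂ = 64.
Market 2: 7P₂ + 2P₁ = 176.
Eliminating P₂: 7×(1) − 1×(2) gives 61P₁ = 272, so P₁ = 272/61.
Back-substitute into (2): P₂ = (176 − 2×272/61) / 7 = 1456/61.

P₁ = 272/61, P₂ = 1456/61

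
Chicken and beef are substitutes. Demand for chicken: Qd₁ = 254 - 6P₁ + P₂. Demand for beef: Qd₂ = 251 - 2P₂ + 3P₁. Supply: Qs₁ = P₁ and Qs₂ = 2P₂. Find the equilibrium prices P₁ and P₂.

Market 1: 254 - 6P₁ + P₂ = P₁ → 7P₁ - P₂ = 254.
Market 2: 4P₂ - 3P₁ = 251.
Eliminating P₂: 4×(1) + 1×(2) gives 25P₁ = 1267, so P₁ = 50.68.
Back-substitute into (2): P₂ = (251 + 3×50.68) / 4 = 100.76.

P₁ = 50.68, P₂ = 100.76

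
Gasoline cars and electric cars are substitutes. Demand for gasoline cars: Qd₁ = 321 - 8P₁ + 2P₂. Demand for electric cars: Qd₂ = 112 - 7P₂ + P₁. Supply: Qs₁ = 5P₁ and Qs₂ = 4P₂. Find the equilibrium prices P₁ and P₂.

P₁ = 3755/141, P₂ = 1777/141

Market 1: 321 - 8P₁ + 2P₂ = 5P₁ → 13P₁ - 2P₂ = 321.
Market 2: 11P₂ - P₁ = 112.
Eliminating P₂: 11×(1) + 2×(2) gives 141P₁ = 3755, so P₁ = 3755/141.
Back-substitute into (2): P₂ = (112 + 1×3755/141) / 11 = 1777/141.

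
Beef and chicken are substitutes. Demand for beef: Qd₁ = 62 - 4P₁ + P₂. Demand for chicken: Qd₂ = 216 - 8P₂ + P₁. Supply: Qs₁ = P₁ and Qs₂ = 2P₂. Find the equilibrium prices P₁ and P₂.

P₁ = 836/49, P₂ = 1142/49

Market 1: 62 - 4P₁ + P₂ = P₁ → 5P₁ - P₂ = 62.
Market 2: 10P₂ - P₁ = 216.
Eliminating P₂: 10×(1) + 1×(2) gives 49P₁ = 836, so P₁ = 836/49.
Back-substitute into (2): P₂ = (216 + 1×836/49) / 10 = 1142/49.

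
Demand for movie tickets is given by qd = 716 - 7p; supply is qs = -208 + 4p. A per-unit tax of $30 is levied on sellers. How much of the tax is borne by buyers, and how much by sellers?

Buyers bear 120/11, sellers bear 210/11

Pre-tax equilibrium: p* = 84, q* = 128.
Tax on sellers shifts supply to qs = -208 + 4(p − 30) = -328 + 4p.
716 - 7p = -328 + 4p gives buyer price pb = 1044/11; sellers receive ps = 1044/11 − 30 = 714/11.
New quantity: q = 716 − 7(1044/11) = 568/11.
Buyer burden = 1044/11 − 84 = 120/11; seller burden = 84 − 714/11 = 210/11.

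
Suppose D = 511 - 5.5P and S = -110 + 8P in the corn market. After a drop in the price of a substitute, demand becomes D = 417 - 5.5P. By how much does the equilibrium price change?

ΔP = -188/27

Original equilibrium: P* = 46, Q* = 258.
New equilibrium: 417 - 5.5P = -110 + 8P, so 527 = 13.5P and P' = 1054/27; Q' = 417 − 5.5(1054/27) = 5462/27.
Change in price: 1054/27 − 46 = -188/27.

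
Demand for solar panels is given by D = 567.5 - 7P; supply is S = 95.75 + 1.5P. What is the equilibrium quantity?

Set D = S: 567.5 - 7P = 95.75 + 1.5P.
471.75 = 8.5P, so P* = 55.5.
Q* = 567.5 − 7(55.5) = 179.

Q* = 179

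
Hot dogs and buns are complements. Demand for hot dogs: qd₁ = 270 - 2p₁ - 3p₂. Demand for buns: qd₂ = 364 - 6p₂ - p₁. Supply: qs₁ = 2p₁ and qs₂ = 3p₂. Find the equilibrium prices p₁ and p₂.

p₁ = 446/11, p₂ = 1186/33

Market 1: 270 - 2p₁ - 3p₂ = 2p₁ → 4p₁ + 3p₂ = 270.
Market 2: 9p₂ + p₁ = 364.
Eliminating p₂: 9×(1) − 3×(2) gives 33p₁ = 1338, so p₁ = 446/11.
Back-substitute into (2): p₂ = (364 − 1×446/11) / 9 = 1186/33.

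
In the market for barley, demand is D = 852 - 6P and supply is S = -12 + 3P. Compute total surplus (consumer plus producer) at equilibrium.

Equilibrium: 852 - 6P = -12 + 3P gives P* = 96, Q* = 276.
Demand choke price: P = 142; supply starts at P = 4.
CS = ½(142 − 96)(276) = 6348; PS = ½(96 − 4)(276) = 12696.

Total surplus = 19044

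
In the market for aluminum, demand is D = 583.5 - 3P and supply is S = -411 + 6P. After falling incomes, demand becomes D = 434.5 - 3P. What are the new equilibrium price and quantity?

P' = 1691/18, Q' = 458/3

Original equilibrium: P* = 110.5, Q* = 252.
New equilibrium: 434.5 - 3P = -411 + 6P, so 845.5 = 9P and P' = 1691/18; Q' = 434.5 − 3(1691/18) = 458/3.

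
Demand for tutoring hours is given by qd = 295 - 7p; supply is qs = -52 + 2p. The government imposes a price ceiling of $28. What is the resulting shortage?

Equilibrium price would be p* = 347/9, so the ceiling at 28 binds.
At p = 28: qd = 295 − 7(28) = 99, qs = -52 + 2(28) = 4.
Shortage = 99 − 4 = 95.

Shortage = 95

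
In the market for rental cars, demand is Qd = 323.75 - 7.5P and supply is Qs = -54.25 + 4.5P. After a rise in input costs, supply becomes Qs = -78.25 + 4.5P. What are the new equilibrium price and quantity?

Original equilibrium: P* = 31.5, Q* = 87.5.
New equilibrium: 323.75 - 7.5P = -78.25 + 4.5P, so 402 = 12P and P' = 33.5; Q' = 323.75 − 7.5(33.5) = 72.5.

P' = 33.5, Q' = 72.5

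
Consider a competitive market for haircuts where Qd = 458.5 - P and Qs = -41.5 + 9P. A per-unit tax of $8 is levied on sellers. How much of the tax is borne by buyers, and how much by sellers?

Pre-tax equilibrium: P* = 50, Q* = 408.5.
Tax on sellers shifts supply to Qs = -41.5 + 9(P − 8) = -113.5 + 9P.
458.5 - P = -113.5 + 9P gives buyer price Pb = 57.2; sellers receive Ps = 57.2 − 8 = 49.2.
New quantity: Q = 458.5 − 1(57.2) = 401.3.
Buyer burden = 57.2 − 50 = 7.2; seller burden = 50 − 49.2 = 0.8.

Buyers bear $7.2, sellers bear $0.8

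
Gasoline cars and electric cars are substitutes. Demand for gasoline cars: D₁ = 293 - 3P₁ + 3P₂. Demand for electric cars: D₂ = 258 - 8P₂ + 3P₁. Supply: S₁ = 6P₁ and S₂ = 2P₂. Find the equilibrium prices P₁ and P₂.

Market 1: 293 - 3P₁ + 3P₂ = 6P₁ → 9P₁ - 3P₂ = 293.
Market 2: 10P₂ - 3P₁ = 258.
Eliminating P₂: 10×(1) + 3×(2) gives 81P₁ = 3704, so P₁ = 3704/81.
Back-substitute into (2): P₂ = (258 + 3×3704/81) / 10 = 1067/27.

P₁ = 3704/81, P₂ = 1067/27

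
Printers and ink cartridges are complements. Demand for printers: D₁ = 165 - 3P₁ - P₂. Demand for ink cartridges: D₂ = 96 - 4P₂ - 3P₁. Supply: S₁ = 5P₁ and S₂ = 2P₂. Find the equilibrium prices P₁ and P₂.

P₁ = 298/15, P₂ = 91/15

Market 1: 165 - 3P₁ - P₂ = 5P₁ → 8P₁ + P₂ = 165.
Market 2: 6P₂ + 3P₁ = 96.
Eliminating P₂: 6×(1) − 1×(2) gives 45P₁ = 894, so P₁ = 298/15.
Back-substitute into (2): P₂ = (96 − 3×298/15) / 6 = 91/15.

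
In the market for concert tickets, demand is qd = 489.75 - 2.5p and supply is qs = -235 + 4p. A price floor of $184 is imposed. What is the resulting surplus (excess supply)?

Equilibrium price would be p* = 111.5, so the floor at 184 binds.
At p = 184: qd = 29.75, qs = 501.
Surplus = 501 − 29.75 = 471.25.

Surplus = 471.25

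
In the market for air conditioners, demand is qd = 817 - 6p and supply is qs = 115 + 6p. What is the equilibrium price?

p* = 58.5

Set qd = qs: 817 - 6p = 115 + 6p.
702 = 12p, so p* = 58.5.
q* = 817 − 6(58.5) = 466.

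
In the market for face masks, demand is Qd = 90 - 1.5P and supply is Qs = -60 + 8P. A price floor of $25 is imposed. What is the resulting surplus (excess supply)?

Surplus = 87.5

Equilibrium price would be P* = 300/19, so the floor at 25 binds.
At P = 25: Qd = 52.5, Qs = 140.
Surplus = 140 − 52.5 = 87.5.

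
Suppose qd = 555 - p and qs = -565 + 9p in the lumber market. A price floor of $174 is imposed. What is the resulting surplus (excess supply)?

Equilibrium price would be p* = 112, so the floor at 174 binds.
At p = 174: qd = 381, qs = 1001.
Surplus = 1001 − 381 = 620.

Surplus = 620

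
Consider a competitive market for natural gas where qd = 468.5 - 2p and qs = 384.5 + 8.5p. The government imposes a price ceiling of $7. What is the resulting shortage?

Equilibrium price would be p* = 8, so the ceiling at 7 binds.
At p = 7: qd = 468.5 − 2(7) = 454.5, qs = 384.5 + 8.5(7) = 444.
Shortage = 454.5 − 444 = 10.5.

Shortage = 10.5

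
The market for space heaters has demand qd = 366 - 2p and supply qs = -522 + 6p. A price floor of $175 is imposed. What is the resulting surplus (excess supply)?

Equilibrium price would be p* = 111, so the floor at 175 binds.
At p = 175: qd = 16, qs = 528.
Surplus = 528 − 16 = 512.

Surplus = 512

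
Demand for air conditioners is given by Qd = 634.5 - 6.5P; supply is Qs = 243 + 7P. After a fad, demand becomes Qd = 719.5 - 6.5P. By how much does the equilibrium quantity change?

Original equilibrium: P* = 29, Q* = 446.
New equilibrium: 719.5 - 6.5P = 243 + 7P, so 476.5 = 13.5P and P' = 953/27; Q' = 719.5 − 6.5(953/27) = 13232/27.
Change in quantity: 13232/27 − 446 = 1190/27.

ΔQ = 1190/27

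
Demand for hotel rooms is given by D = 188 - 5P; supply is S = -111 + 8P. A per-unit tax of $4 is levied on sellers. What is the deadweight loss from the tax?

Pre-tax equilibrium: P* = 23, Q* = 73.
Tax on sellers shifts supply to S = -111 + 8(P − 4) = -143 + 8P.
188 - 5P = -143 + 8P gives buyer price Pb = 331/13; sellers receive Ps = 331/13 − 4 = 279/13.
New quantity: Q = 188 − 5(331/13) = 789/13.
DWL = ½ × 4 × (73 − 789/13) = 320/13.

Deadweight loss = 320/13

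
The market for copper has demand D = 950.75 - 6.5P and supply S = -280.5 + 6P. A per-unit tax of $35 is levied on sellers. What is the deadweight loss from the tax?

Deadweight loss = 1911

Pre-tax equilibrium: P* = 98.5, Q* = 310.5.
Tax on sellers shifts supply to S = -280.5 + 6(P − 35) = -490.5 + 6P.
950.75 - 6.5P = -490.5 + 6P gives buyer price Pb = 115.3; sellers receive Ps = 115.3 − 35 = 80.3.
New quantity: Q = 950.75 − 6.5(115.3) = 201.3.
DWL = ½ × 35 × (310.5 − 201.3) = 1911.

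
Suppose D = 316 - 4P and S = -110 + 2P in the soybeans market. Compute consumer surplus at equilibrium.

Equilibrium: 316 - 4P = -110 + 2P gives P* = 71, Q* = 32.
Demand choke price (D = 0): P = 79.
CS = ½(79 − 71)(32) = 128.

Consumer surplus = 128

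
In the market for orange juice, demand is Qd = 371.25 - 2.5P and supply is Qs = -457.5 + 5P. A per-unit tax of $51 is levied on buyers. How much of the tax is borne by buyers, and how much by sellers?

Buyers bear $34, sellers bear $17

Pre-tax equilibrium: P* = 110.5, Q* = 95.
Tax on buyers shifts demand to Qd = 371.25 − 2.5(P + 51) = 243.75 - 2.5P.
243.75 - 2.5P = -457.5 + 5P gives seller price Ps = 93.5; buyers pay Pb = 93.5 + 51 = 144.5.
New quantity: Q = 371.25 − 2.5(144.5) = 10.
Buyer burden = 144.5 − 110.5 = 34; seller burden = 110.5 − 93.5 = 17.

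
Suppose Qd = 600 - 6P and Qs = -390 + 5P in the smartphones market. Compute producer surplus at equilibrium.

Producer surplus = 360

Equilibrium: 600 - 6P = -390 + 5P gives P* = 90, Q* = 60.
Supply starts at P = 78 (where Qs = 0).
PS = ½(90 − 78)(60) = 360.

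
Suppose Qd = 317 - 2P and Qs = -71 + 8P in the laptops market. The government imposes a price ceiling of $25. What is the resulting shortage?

Equilibrium price would be P* = 38.8, so the ceiling at 25 binds.
At P = 25: Qd = 317 − 2(25) = 267, Qs = -71 + 8(25) = 129.
Shortage = 267 − 129 = 138.

Shortage = 138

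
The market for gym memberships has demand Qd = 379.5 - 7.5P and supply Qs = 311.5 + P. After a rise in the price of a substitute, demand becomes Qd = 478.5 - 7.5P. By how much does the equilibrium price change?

Original equilibrium: P* = 8, Q* = 319.5.
New equilibrium: 478.5 - 7.5P = 311.5 + P, so 167 = 8.5P and P' = 334/17; Q' = 478.5 − 7.5(334/17) = 11259/34.
Change in price: 334/17 − 8 = 198/17.

ΔP = 198/17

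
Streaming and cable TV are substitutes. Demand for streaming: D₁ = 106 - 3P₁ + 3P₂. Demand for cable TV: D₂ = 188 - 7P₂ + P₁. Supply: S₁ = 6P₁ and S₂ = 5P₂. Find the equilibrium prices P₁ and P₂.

P₁ = 612/35, P₂ = 1798/105

Market 1: 106 - 3P₁ + 3P₂ = 6P₁ → 9P₁ - 3P₂ = 106.
Market 2: 12P₂ - P₁ = 188.
Eliminating P₂: 12×(1) + 3×(2) gives 105P₁ = 1836, so P₁ = 612/35.
Back-substitute into (2): P₂ = (188 + 1×612/35) / 12 = 1798/105.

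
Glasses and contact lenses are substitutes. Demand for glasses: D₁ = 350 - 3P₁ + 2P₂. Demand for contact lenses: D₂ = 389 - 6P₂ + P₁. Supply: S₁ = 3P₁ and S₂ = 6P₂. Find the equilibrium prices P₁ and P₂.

Market 1: 350 - 3P₁ + 2P₂ = 3P₁ → 6P₁ - 2P₂ = 350.
Market 2: 12P₂ - P₁ = 389.
Eliminating P₂: 12×(1) + 2×(2) gives 70P₁ = 4978, so P₁ = 2489/35.
Back-substitute into (2): P₂ = (389 + 1×2489/35) / 12 = 1342/35.

P₁ = 2489/35, P₂ = 1342/35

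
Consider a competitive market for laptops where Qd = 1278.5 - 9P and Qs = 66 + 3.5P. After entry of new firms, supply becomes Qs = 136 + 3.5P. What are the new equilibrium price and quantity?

P' = 91.4, Q' = 455.9

Original equilibrium: P* = 97, Q* = 405.5.
New equilibrium: 1278.5 - 9P = 136 + 3.5P, so 1142.5 = 12.5P and P' = 91.4; Q' = 1278.5 − 9(91.4) = 455.9.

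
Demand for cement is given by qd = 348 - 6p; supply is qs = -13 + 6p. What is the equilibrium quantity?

q* = 167.5

Set qd = qs: 348 - 6p = -13 + 6p.
361 = 12p, so p* = 361/12.
q* = 348 − 6(361/12) = 167.5.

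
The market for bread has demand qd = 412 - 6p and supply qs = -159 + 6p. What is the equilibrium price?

Set qd = qs: 412 - 6p = -159 + 6p.
571 = 12p, so p* = 571/12.
q* = 412 − 6(571/12) = 126.5.

p* = 571/12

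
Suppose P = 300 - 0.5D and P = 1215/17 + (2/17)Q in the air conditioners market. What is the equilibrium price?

Set the two price expressions equal: 300 - 0.5Q = 1215/17 + (2/17)Q.
3885/17 = (21/34)Q, so Q* = 370.
P* = 300 − (0.5)(370) = 115.

P* = 115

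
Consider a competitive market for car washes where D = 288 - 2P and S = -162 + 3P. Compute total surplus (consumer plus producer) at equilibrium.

Total surplus = 4860

Equilibrium: 288 - 2P = -162 + 3P gives P* = 90, Q* = 108.
Demand choke price: P = 144; supply starts at P = 54.
CS = ½(144 − 90)(108) = 2916; PS = ½(90 − 54)(108) = 1944.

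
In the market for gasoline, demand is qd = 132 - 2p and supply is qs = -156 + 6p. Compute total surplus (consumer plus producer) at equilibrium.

Total surplus = 1200

Equilibrium: 132 - 2p = -156 + 6p gives p* = 36, q* = 60.
Demand choke price: p = 66; supply starts at p = 26.
CS = ½(66 − 36)(60) = 900; PS = ½(36 − 26)(60) = 300.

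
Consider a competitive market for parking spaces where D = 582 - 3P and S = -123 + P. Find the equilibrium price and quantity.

Set D = S: 582 - 3P = -123 + P.
705 = 4P, so P* = 176.25.
Q* = 582 − 3(176.25) = 53.25.

P* = 176.25, Q* = 53.25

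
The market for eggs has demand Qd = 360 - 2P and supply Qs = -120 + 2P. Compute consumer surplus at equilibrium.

Consumer surplus = 3600

Equilibrium: 360 - 2P = -120 + 2P gives P* = 120, Q* = 120.
Demand choke price (Qd = 0): P = 180.
CS = ½(180 − 120)(120) = 3600.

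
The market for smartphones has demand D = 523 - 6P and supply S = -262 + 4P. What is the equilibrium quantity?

Q* = 52

Set D = S: 523 - 6P = -262 + 4P.
785 = 10P, so P* = 78.5.
Q* = 523 − 6(78.5) = 52.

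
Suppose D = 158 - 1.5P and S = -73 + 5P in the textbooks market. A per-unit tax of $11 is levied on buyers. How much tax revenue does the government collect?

Tax revenue = 1012

Pre-tax equilibrium: P* = 462/13, Q* = 1361/13.
Tax on buyers shifts demand to D = 158 − 1.5(P + 11) = 141.5 - 1.5P.
141.5 - 1.5P = -73 + 5P gives seller price Ps = 33; buyers pay Pb = 33 + 11 = 44.
New quantity: Q = 158 − 1.5(44) = 92.
Revenue = 11 × 92 = 1012.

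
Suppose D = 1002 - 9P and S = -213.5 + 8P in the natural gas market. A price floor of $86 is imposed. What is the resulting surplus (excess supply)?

Equilibrium price would be P* = 71.5, so the floor at 86 binds.
At P = 86: D = 228, S = 474.5.
Surplus = 474.5 − 228 = 246.5.

Surplus = 246.5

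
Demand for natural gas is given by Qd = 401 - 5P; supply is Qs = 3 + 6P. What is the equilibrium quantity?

Set Qd = Qs: 401 - 5P = 3 + 6P.
398 = 11P, so P* = 398/11.
Q* = 401 − 5(398/11) = 2421/11.

Q* = 2421/11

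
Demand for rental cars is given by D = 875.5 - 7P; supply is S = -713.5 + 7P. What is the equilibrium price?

P* = 113.5

Set D = S: 875.5 - 7P = -713.5 + 7P.
1589 = 14P, so P* = 113.5.
Q* = 875.5 − 7(113.5) = 81.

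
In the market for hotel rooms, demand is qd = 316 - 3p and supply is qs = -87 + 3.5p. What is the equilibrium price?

Set qd = qs: 316 - 3p = -87 + 3.5p.
403 = 6.5p, so p* = 62.
q* = 316 − 3(62) = 130.

p* = 62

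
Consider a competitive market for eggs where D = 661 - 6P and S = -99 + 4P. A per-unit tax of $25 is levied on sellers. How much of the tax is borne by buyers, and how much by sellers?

Pre-tax equilibrium: P* = 76, Q* = 205.
Tax on sellers shifts supply to S = -99 + 4(P − 25) = -199 + 4P.
661 - 6P = -199 + 4P gives buyer price Pb = 86; sellers receive Ps = 86 − 25 = 61.
New quantity: Q = 661 − 6(86) = 145.
Buyer burden = 86 − 76 = 10; seller burden = 76 − 61 = 15.

Buyers bear $10, sellers bear $15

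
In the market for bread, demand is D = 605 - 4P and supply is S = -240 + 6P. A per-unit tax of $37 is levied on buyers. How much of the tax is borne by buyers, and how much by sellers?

Buyers bear $22.2, sellers bear $14.8

Pre-tax equilibrium: P* = 84.5, Q* = 267.
Tax on buyers shifts demand to D = 605 − 4(P + 37) = 457 - 4P.
457 - 4P = -240 + 6P gives seller price Ps = 69.7; buyers pay Pb = 69.7 + 37 = 106.7.
New quantity: Q = 605 − 4(106.7) = 178.2.
Buyer burden = 106.7 − 84.5 = 22.2; seller burden = 84.5 − 69.7 = 14.8.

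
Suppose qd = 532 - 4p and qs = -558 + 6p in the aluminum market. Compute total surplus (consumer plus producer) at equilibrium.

Total surplus = 1920

Equilibrium: 532 - 4p = -558 + 6p gives p* = 109, q* = 96.
Demand choke price: p = 133; supply starts at p = 93.
CS = ½(133 − 109)(96) = 1152; PS = ½(109 − 93)(96) = 768.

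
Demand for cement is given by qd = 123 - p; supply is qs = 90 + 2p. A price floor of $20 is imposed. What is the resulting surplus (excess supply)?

Equilibrium price would be p* = 11, so the floor at 20 binds.
At p = 20: qd = 103, qs = 130.
Surplus = 130 − 103 = 27.

Surplus = 27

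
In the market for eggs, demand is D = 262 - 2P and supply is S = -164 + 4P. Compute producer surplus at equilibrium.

Equilibrium: 262 - 2P = -164 + 4P gives P* = 71, Q* = 120.
Supply starts at P = 41 (where S = 0).
PS = ½(71 − 41)(120) = 1800.

Producer surplus = 1800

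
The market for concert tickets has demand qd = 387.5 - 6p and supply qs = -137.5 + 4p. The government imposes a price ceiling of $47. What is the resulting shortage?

Shortage = 55

Equilibrium price would be p* = 52.5, so the ceiling at 47 binds.
At p = 47: qd = 387.5 − 6(47) = 105.5, qs = -137.5 + 4(47) = 50.5.
Shortage = 105.5 − 50.5 = 55.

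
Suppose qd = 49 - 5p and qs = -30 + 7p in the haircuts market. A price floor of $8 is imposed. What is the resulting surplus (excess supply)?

Equilibrium price would be p* = 79/12, so the floor at 8 binds.
At p = 8: qd = 9, qs = 26.
Surplus = 26 − 9 = 17.

Surplus = 17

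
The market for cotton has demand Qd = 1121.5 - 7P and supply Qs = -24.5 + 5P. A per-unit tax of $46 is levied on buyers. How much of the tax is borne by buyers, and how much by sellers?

Buyers bear 115/6, sellers bear 161/6

Pre-tax equilibrium: P* = 95.5, Q* = 453.
Tax on buyers shifts demand to Qd = 1121.5 − 7(P + 46) = 799.5 - 7P.
799.5 - 7P = -24.5 + 5P gives seller price Ps = 206/3; buyers pay Pb = 206/3 + 46 = 344/3.
New quantity: Q = 1121.5 − 7(344/3) = 1913/6.
Buyer burden = 344/3 − 95.5 = 115/6; seller burden = 95.5 − 206/3 = 161/6.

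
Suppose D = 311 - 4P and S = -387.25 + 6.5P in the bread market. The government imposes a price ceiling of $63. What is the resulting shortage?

Shortage = 36.75

Equilibrium price would be P* = 66.5, so the ceiling at 63 binds.
At P = 63: D = 311 − 4(63) = 59, S = -387.25 + 6.5(63) = 22.25.
Shortage = 59 − 22.25 = 36.75.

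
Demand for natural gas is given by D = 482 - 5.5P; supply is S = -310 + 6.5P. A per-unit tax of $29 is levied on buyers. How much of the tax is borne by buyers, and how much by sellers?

Buyers bear 377/24, sellers bear 319/24

Pre-tax equilibrium: P* = 66, Q* = 119.
Tax on buyers shifts demand to D = 482 − 5.5(P + 29) = 322.5 - 5.5P.
322.5 - 5.5P = -310 + 6.5P gives seller price Ps = 1265/24; buyers pay Pb = 1265/24 + 29 = 1961/24.
New quantity: Q = 482 − 5.5(1961/24) = 1565/48.
Buyer burden = 1961/24 − 66 = 377/24; seller burden = 66 − 1265/24 = 319/24.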